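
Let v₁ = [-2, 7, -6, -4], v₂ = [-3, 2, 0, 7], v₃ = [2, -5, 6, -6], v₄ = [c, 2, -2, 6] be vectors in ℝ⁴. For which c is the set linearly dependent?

c = -5/3

Place the vectors as rows of a 4×4 matrix; dependence ⇔ determinant zero.
The determinant works out to 204*c + 340.
This vanishes exactly when c = -5/3.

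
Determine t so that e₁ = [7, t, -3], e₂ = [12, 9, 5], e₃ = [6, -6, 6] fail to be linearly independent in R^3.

t = 23

The vectors are dependent exactly when the determinant of the matrix with rows e₁, e₂, e₃ vanishes.
Cofactor expansion gives det = 966 - 42*t.
Solving 966 - 42*t = 0 yields t = 23.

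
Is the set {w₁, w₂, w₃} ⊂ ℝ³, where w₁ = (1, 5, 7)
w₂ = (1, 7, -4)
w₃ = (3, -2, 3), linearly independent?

Place the vectors as rows of a 3×3 matrix and reduce to echelon form.
The reduction yields 3 nonzero rows, so the rank is 3.
Since rank = 3 (the number of vectors), the set is linearly independent.

linearly independent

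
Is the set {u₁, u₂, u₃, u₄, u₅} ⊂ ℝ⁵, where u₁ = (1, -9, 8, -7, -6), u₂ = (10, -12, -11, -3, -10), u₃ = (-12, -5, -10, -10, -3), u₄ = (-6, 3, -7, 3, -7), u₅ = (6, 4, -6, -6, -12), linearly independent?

Place the vectors as rows of a 5×5 matrix and reduce to echelon form.
The reduction yields 5 nonzero rows, so the rank is 5.
Since rank = 5 (the number of vectors), the set is linearly independent.

linearly independent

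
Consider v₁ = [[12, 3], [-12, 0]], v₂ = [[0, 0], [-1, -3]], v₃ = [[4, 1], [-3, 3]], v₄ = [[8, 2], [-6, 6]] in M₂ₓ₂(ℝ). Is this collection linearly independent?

Take coordinates with respect to the standard basis {E₁₁, E₁₂, E₂₁, E₂₂}.
One vector is a scalar multiple of another, so the set is dependent.

linearly dependent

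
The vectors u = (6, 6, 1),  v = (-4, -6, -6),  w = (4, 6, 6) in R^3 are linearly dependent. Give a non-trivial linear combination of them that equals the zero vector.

Row-reduce the matrix with u, v, w as columns; the null space gives the coefficients.
A generator of the null space is (0, 1, 1).

v + w = 0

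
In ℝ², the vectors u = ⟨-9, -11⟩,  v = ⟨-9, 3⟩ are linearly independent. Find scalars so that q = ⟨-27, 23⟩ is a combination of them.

Solve the system with u, v as columns and q as the right-hand side.
The system has the unique solution (a₁, a₂) = (-1, 4).

q = -u + 4v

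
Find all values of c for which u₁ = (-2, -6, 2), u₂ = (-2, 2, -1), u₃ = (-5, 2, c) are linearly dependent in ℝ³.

Place the vectors as rows of a 3×3 matrix; dependence ⇔ determinant zero.
The determinant works out to -16*c - 22.
This vanishes exactly when c = -11/8.

c = -11/8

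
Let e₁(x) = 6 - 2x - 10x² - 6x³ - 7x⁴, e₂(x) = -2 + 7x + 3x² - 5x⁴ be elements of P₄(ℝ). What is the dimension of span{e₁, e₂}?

dim = 2

Represent each element by its coordinate vector in ℝ⁵.
Row-reduce the 2×5 matrix with these as rows.
Exactly 2 pivots survive; hence the rank is 2.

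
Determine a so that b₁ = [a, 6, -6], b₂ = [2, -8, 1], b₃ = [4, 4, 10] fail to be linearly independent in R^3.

Dependence holds iff the 3×3 matrix [b₁ b₂ b₃] is singular.
Cofactor expansion gives det = -84*a - 336.
Setting this to zero gives a = -4.

a = -4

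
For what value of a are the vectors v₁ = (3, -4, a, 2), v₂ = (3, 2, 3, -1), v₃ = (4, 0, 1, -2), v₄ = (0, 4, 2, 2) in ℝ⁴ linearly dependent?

The set is linearly dependent precisely when det[v₁; v₂; v₃; v₄] = 0.
Expanding, det = -8*a - 120.
Solving -8*a - 120 = 0 yields a = -15.

a = -15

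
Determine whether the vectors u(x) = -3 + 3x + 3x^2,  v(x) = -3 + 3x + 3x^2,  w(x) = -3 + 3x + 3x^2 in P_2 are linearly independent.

Take coordinates with respect to the standard basis {1, x, x^2}.
The matrix [u|v|w] has determinant 0.
A zero determinant means the columns are linearly dependent.
Indeed u - v = 0.

linearly dependent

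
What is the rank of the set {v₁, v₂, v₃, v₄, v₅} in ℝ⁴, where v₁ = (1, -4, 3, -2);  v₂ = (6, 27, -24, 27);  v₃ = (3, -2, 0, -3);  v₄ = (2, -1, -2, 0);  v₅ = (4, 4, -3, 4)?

rank 4

Form the matrix with v₁, v₂, v₃, v₄, v₅ as columns and reduce.
Exactly 4 pivots survive; hence the rank is 4.
(With 5 elements in a 4-dimensional space the rank is at most 4.)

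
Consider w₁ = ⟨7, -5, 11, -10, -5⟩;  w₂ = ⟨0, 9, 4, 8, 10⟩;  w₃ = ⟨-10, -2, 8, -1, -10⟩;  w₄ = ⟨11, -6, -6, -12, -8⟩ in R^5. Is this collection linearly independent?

Row-reduce the matrix whose columns are w₁, w₂, w₃, w₄.
The reduction yields 4 nonzero rows, so the rank is 4.
Since rank = 4 (the number of vectors), the set is linearly independent.

linearly independent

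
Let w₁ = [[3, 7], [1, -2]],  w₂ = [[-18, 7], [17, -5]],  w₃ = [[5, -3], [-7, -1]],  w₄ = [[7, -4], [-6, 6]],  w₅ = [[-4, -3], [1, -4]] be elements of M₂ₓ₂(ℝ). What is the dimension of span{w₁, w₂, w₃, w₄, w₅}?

4

Use coordinates relative to {E₁₁, E₁₂, E₂₁, E₂₂}.
Row-reduce the 5×4 matrix with these as rows.
There are 4 pivot columns, so rank = 4.
(With 5 elements in a 4-dimensional space the rank is at most 4.)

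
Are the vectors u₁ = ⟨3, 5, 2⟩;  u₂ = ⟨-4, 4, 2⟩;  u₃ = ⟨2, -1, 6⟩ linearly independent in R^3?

linearly independent

The matrix [u₁|u₂|u₃] has determinant 210.
A nonzero determinant means the columns are linearly independent.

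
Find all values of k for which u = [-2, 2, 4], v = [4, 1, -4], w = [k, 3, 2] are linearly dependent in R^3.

Dependence holds iff the 3×3 matrix [u v w] is singular.
Expanding, det = 4 - 12*k.
This vanishes exactly when k = 1/3.

k = 1/3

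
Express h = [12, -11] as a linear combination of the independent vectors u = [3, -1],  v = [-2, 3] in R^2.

h = 2u - 3v

Since u, v are independent, the coefficients expressing h are uniquely determined by a linear system.
The system has the unique solution (c₁, c₂) = (2, -3).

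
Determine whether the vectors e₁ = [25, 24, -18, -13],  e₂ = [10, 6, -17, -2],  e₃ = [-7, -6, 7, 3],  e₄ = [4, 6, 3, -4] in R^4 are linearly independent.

Row-reduce the matrix whose columns are e₁, e₂, e₃, e₄.
The reduction yields 2 nonzero rows, so the rank is 2.
Since rank 2 < 4, the set is linearly dependent.
Indeed e₁ + e₂ + 5e₃ = 0.

linearly dependent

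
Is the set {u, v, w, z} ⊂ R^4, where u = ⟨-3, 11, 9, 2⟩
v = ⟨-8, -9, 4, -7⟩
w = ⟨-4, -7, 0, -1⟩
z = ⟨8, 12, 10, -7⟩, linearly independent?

linearly independent

Place the vectors as rows of a 4×4 matrix and reduce to echelon form.
The reduction yields 4 nonzero rows, so the rank is 4.
Since rank = 4 (the number of vectors), the set is linearly independent.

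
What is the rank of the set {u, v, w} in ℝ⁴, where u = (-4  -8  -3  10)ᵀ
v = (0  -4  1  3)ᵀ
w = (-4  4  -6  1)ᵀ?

2

Put the 4×3 matrix [u|v|w] into echelon form.
The echelon form has 2 nonzero rows, so the rank is 2.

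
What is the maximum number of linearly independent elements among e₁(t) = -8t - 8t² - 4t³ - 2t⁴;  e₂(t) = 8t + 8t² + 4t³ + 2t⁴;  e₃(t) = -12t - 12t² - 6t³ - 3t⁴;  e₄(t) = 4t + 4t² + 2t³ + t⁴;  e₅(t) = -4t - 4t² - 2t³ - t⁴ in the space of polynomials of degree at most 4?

Pass to coordinate vectors with respect to the basis {1, t, …, t⁴}.
Row-reduce the 5×5 matrix with these as rows.
The echelon form has 1 nonzero row, so the rank is 1.

1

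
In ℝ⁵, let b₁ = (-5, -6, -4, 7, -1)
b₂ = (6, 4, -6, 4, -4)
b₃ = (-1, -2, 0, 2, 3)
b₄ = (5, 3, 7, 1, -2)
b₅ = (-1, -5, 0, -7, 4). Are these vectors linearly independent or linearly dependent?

linearly independent

The matrix [b₁|b₂|b₃|b₄|b₅] has determinant -13550.
A nonzero determinant means the columns are linearly independent.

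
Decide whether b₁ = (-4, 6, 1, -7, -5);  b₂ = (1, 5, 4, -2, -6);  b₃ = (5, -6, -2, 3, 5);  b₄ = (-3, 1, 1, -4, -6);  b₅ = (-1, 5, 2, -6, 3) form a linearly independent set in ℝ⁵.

Row-reduce the matrix whose columns are b₁, b₂, b₃, b₄, b₅.
The reduction yields 5 nonzero rows, so the rank is 5.
Since rank = 5 (the number of vectors), the set is linearly independent.

linearly independent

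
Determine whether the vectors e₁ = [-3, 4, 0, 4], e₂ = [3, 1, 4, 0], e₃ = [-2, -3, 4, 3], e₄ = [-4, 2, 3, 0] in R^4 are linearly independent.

Form the 4×4 matrix with these as columns; its determinant is 755.
A nonzero determinant means the columns are linearly independent.

linearly independent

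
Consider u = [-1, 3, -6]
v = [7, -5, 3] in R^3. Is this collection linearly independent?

Place the vectors as rows of a 2×3 matrix and reduce to echelon form.
The reduction yields 2 nonzero rows, so the rank is 2.
Since rank = 2 (the number of vectors), the set is linearly independent.

linearly independent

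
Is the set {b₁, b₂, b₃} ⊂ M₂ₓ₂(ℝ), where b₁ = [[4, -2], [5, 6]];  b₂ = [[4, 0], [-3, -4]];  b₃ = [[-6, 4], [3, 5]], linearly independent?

Take coordinates with respect to the standard basis {E₁₁, E₁₂, E₂₁, E₂₂}.
Place the vectors as rows of a 3×4 matrix and reduce to echelon form.
The reduction yields 3 nonzero rows, so the rank is 3.
Since rank = 3 (the number of vectors), the set is linearly independent.

linearly independent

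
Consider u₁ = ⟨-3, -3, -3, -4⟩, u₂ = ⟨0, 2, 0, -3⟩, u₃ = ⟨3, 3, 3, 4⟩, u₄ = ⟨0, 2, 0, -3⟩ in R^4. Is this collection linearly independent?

linearly dependent

Row-reduce the matrix whose columns are u₁, u₂, u₃, u₄.
The reduction yields 2 nonzero rows, so the rank is 2.
Since rank 2 < 4, the set is linearly dependent.
Indeed u₁ + u₃ = 0.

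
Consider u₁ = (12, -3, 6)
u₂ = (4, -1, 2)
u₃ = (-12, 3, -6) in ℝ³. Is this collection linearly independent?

linearly dependent

One vector is a scalar multiple of another, so the set is dependent.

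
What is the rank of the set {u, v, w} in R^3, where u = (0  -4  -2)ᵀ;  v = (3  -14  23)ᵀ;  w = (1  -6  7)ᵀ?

2

Apply Gaussian elimination to the matrix whose rows are u, v, w.
The echelon form has 2 nonzero rows, so the rank is 2.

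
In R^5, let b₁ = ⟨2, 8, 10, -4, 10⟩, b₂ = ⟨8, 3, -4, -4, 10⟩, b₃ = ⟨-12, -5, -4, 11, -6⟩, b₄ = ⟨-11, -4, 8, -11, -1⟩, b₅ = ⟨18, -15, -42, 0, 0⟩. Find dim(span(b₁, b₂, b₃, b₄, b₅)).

4

Apply Gaussian elimination to the matrix whose rows are b₁, b₂, b₃, b₄, b₅.
Reduction leaves 4 leading entries, giving rank 4.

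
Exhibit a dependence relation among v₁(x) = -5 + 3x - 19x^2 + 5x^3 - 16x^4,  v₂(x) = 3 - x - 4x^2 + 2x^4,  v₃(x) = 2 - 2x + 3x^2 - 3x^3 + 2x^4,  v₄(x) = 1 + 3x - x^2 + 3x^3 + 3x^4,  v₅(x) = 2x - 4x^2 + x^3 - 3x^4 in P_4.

v₁ - v₂ + 3v₃ + 2v₄ - 2v₅ = 0

Pass to coordinate vectors relative to the basis {1, x, …, x^4}.
Solve the homogeneous system with v₁, v₂, v₃, v₄, v₅ as columns by row-reducing the coefficient matrix.
The free variable yields coefficients (1, -1, 3, 2, -2) (any nonzero multiple also works).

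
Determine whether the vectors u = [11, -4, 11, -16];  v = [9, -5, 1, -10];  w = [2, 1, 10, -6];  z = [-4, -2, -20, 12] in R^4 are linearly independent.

linearly dependent

One vector is a scalar multiple of another, so the set is dependent.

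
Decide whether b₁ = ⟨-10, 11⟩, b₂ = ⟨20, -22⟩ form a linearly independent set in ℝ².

One vector is a scalar multiple of another, so the set is dependent.

linearly dependent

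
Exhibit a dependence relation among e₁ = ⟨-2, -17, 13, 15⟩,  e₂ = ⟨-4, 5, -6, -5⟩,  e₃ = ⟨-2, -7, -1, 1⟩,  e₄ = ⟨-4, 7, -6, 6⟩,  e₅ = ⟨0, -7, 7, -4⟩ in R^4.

e₁ + 2e₂ - e₃ - 2e₄ - 2e₅ = 0

Write the vectors as columns of a matrix and find a nonzero vector in its null space.
The free variable yields coefficients (1, 2, -1, -2, -2) (any nonzero multiple also works).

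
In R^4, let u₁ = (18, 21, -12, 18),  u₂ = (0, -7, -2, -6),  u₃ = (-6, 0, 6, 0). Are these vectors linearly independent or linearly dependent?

Row-reduce the matrix whose columns are u₁, u₂, u₃.
The reduction yields 2 nonzero rows, so the rank is 2.
Since rank 2 < 3, the set is linearly dependent.

linearly dependent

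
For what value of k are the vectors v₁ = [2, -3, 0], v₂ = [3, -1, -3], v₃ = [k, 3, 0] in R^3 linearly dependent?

k = -2

The vectors are dependent exactly when the determinant of the matrix with rows v₁, v₂, v₃ vanishes.
The determinant works out to 9*k + 18.
Setting this to zero gives k = -2.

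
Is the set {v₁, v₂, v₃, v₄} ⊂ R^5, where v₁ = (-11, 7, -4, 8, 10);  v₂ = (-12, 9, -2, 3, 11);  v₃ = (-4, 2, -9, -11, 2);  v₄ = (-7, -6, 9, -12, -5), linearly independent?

linearly independent

Place the vectors as rows of a 4×5 matrix and reduce to echelon form.
The reduction yields 4 nonzero rows, so the rank is 4.
Since rank = 4 (the number of vectors), the set is linearly independent.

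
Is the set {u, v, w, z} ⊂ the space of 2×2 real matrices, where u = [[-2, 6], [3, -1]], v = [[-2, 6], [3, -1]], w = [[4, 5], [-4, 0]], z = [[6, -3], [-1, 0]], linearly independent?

linearly dependent

Take coordinates with respect to the standard basis {E₁₁, E₁₂, E₂₁, E₂₂}.
Two of the vectors are equal, giving an immediate dependence.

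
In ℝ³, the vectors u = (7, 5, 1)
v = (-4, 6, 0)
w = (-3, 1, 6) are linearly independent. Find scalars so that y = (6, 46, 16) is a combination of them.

y = 4u + 4v + 2w

Solve the system with u, v, w as columns and y as the right-hand side.
Row-reducing the augmented matrix gives the unique coefficients (a₁, a₂, a₃) = (4, 4, 2).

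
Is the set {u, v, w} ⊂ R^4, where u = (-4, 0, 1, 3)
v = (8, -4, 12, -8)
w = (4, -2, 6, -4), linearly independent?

One vector is a scalar multiple of another, so the set is dependent.

linearly dependent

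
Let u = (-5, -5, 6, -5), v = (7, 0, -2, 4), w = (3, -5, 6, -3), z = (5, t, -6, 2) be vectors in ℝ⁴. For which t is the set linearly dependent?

t = 10

The vectors are dependent exactly when the determinant of the matrix with rows u, v, w, z vanishes.
Expanding, det = 48*t - 480.
Solving 48*t - 480 = 0 yields t = 10.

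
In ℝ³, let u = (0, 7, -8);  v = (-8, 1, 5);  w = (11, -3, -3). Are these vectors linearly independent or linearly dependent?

linearly independent

The matrix [u|v|w] has determinant 113.
A nonzero determinant means the columns are linearly independent.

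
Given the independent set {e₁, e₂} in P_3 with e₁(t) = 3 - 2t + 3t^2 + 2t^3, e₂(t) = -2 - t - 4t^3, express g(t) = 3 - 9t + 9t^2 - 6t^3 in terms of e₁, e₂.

g = 3e₁ + 3e₂

Work in coordinates with respect to the standard basis {1, t, …, t^3}.
Write g = c₁e₁ + c₂e₂ and equate components.
Row-reducing the augmented matrix gives the unique coefficients (c₁, c₂) = (3, 3).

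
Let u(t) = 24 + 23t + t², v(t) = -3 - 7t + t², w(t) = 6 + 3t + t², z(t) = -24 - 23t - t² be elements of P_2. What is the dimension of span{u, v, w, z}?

Represent each element by its coordinate vector in ℝ³.
Apply Gaussian elimination to the matrix whose rows are u, v, w, z.
There are 2 pivot columns, so rank = 2.
(With 4 elements in a 3-dimensional space the rank is at most 3.)

2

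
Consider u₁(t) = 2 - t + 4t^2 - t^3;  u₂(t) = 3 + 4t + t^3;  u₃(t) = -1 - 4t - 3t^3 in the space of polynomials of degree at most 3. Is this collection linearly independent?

Take coordinates with respect to the standard basis {1, t, …, t^3}.
Row-reduce the matrix whose columns are u₁, u₂, u₃.
The reduction yields 3 nonzero rows, so the rank is 3.
Since rank = 3 (the number of vectors), the set is linearly independent.

linearly independent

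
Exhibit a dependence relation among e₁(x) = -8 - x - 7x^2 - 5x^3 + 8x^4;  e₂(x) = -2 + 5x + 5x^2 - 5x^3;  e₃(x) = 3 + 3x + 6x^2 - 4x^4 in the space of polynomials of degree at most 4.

e₁ - e₂ + 2e₃ = 0

Write each element as a vector in ℝ⁵ using {1, x, …, x^4}.
Set up α₁e₁ + … + α₃e₃ = 0 and solve the homogeneous system.
The free variable yields coefficients (1, -1, 2) (any nonzero multiple also works).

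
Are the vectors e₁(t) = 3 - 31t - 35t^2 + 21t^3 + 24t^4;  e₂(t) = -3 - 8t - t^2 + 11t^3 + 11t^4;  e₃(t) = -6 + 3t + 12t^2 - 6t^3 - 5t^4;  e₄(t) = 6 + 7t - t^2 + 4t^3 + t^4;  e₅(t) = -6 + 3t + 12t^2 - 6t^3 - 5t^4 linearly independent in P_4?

linearly dependent

Take coordinates with respect to the standard basis {1, t, …, t^4}.
Two of the vectors are equal, giving an immediate dependence.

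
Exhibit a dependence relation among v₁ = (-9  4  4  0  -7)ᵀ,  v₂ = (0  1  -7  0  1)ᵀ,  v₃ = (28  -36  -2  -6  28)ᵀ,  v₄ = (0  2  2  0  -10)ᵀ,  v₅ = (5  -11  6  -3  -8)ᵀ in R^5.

2v₁ + v₃ + 3v₄ - 2v₅ = 0

Row-reduce the matrix with v₁, v₂, v₃, v₄, v₅ as columns; the null space gives the coefficients.
A generator of the null space is (2, 0, 1, 3, -2).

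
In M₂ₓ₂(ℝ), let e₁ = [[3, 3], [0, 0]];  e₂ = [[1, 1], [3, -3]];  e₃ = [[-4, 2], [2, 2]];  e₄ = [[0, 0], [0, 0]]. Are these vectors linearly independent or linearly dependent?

linearly dependent

Write each element as a coordinate vector in ℝ⁴ using {E₁₁, E₁₂, E₂₁, E₂₂}.
One of the vectors is the zero vector, so the set is linearly dependent.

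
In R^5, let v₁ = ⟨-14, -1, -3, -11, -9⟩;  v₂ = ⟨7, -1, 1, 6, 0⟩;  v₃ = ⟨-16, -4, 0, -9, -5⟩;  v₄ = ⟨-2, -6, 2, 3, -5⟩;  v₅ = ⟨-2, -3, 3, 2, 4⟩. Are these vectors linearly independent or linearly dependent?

The matrix [v₁|v₂|v₃|v₄|v₅] has determinant 0.
A zero determinant means the columns are linearly dependent.

linearly dependent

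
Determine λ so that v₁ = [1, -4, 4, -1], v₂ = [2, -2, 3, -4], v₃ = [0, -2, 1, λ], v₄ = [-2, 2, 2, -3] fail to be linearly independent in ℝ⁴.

The vectors are dependent exactly when the determinant of the matrix with rows v₁, v₂, v₃, v₄ vanishes.
Cofactor expansion gives det = 48 - 30*λ.
Solving 48 - 30*λ = 0 yields λ = 8/5.

λ = 8/5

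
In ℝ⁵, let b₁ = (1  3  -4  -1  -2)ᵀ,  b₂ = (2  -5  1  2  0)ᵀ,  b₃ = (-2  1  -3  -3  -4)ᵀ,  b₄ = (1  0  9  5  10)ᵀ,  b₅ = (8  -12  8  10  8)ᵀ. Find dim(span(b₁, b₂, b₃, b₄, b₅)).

Put the 5×5 matrix [b₁|b₂|b₃|b₄|b₅] into echelon form.
The echelon form has 3 nonzero rows, so the rank is 3.

dim = 3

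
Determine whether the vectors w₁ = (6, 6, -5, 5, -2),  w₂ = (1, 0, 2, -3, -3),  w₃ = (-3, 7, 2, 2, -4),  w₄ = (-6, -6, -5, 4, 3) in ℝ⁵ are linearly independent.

linearly independent

Row-reduce the matrix whose columns are w₁, w₂, w₃, w₄.
The reduction yields 4 nonzero rows, so the rank is 4.
Since rank = 4 (the number of vectors), the set is linearly independent.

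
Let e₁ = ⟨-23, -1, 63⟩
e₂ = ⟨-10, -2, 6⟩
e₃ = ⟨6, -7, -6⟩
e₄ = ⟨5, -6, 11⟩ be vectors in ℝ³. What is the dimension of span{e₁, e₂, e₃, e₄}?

Put the 3×4 matrix [e₁|e₂|e₃|e₄] into echelon form.
The echelon form has 3 nonzero rows, so the rank is 3.
(With 4 elements in a 3-dimensional space the rank is at most 3.)

dim = 3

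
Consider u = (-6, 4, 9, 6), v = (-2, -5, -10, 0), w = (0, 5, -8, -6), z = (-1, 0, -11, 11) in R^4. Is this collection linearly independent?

Row-reduce the matrix whose columns are u, v, w, z.
The reduction yields 4 nonzero rows, so the rank is 4.
Since rank = 4 (the number of vectors), the set is linearly independent.

linearly independent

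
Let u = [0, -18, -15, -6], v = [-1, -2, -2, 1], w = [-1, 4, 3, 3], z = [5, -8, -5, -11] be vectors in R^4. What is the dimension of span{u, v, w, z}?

Row-reduce the 4×4 matrix with these as rows.
The echelon form has 2 nonzero rows, so the rank is 2.

dim = 2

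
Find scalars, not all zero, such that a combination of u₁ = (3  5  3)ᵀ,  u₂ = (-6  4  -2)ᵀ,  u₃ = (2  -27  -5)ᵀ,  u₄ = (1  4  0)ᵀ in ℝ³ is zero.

Set up α₁u₁ + … + α₄u₄ = 0 and solve the homogeneous system.
One solution (up to scaling) is (3, 2, 1, 1).

3u₁ + 2u₂ + u₃ + u₄ = 0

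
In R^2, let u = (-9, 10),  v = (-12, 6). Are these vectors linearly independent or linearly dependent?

Place the vectors as rows of a 2×2 matrix and reduce to echelon form.
The reduction yields 2 nonzero rows, so the rank is 2.
Since rank = 2 (the number of vectors), the set is linearly independent.

linearly independent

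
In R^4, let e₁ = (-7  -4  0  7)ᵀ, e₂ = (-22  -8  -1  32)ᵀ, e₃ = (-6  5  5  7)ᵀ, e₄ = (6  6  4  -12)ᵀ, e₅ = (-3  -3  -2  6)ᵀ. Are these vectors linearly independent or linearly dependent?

There are 5 vectors in a 4-dimensional space, so they cannot be linearly independent.

linearly dependent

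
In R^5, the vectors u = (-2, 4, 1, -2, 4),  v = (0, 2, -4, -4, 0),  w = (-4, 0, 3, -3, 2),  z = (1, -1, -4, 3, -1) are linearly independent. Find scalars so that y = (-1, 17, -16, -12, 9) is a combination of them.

Set up the augmented matrix [u | v | w | z | y] and row-reduce.
Back-substitution yields (c₁, …, c₄) = (3, 3, -1, 1).

y = 3u + 3v - w + z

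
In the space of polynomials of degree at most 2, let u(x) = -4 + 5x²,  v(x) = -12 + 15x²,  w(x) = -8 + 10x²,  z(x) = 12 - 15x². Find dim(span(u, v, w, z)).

Use coordinates relative to {1, x, x²}.
Form the matrix with u, v, w, z as columns and reduce.
Exactly 1 pivot survives; hence the rank is 1.
(With 4 elements in a 3-dimensional space the rank is at most 3.)

dim = 1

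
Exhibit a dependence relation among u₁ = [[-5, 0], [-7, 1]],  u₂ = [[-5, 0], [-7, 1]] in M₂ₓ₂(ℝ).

u₁ - u₂ = 0

Take coordinates with respect to {E₁₁, E₁₂, E₂₁, E₂₂}.
Write the vectors as columns of a matrix and find a nonzero vector in its null space.
One solution (up to scaling) is (1, -1).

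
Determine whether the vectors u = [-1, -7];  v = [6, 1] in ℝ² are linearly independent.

linearly independent

The matrix [u|v] has determinant 41.
A nonzero determinant means the columns are linearly independent.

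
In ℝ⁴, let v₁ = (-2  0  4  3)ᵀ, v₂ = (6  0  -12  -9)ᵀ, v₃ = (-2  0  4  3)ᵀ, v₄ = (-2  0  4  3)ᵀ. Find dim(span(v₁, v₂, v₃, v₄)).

1

Put the 4×4 matrix [v₁|v₂|v₃|v₄] into echelon form.
There is 1 pivot column, so rank = 1.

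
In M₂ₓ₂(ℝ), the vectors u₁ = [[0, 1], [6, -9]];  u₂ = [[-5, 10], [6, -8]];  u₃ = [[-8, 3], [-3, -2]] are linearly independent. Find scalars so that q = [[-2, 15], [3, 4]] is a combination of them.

Work in coordinates with respect to the standard basis {E₁₁, E₁₂, E₂₁, E₂₂}.
Write q = α₁u₁ + … + α₃u₃ and equate components.
Row-reducing the augmented matrix gives the unique coefficients (α₁, α₂, α₃) = (-2, 2, -1).

q = -2u₁ + 2u₂ - u₃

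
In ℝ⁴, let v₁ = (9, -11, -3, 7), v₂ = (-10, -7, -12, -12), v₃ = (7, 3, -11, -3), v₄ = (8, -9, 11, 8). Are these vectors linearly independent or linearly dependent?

Row-reduce the matrix whose columns are v₁, v₂, v₃, v₄.
The reduction yields 4 nonzero rows, so the rank is 4.
Since rank = 4 (the number of vectors), the set is linearly independent.

linearly independent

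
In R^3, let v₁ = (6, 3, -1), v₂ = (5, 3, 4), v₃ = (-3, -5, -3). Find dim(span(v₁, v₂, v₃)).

dim = 3

Apply Gaussian elimination to the matrix whose rows are v₁, v₂, v₃.
Exactly 3 pivots survive; hence the rank is 3.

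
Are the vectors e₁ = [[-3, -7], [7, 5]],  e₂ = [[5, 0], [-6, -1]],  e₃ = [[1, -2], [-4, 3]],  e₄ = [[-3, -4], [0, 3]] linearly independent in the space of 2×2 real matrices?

Take coordinates with respect to the standard basis {E₁₁, E₁₂, E₂₁, E₂₂}.
Place the vectors as rows of a 4×4 matrix and reduce to echelon form.
The reduction yields 4 nonzero rows, so the rank is 4.
Since rank = 4 (the number of vectors), the set is linearly independent.

linearly independent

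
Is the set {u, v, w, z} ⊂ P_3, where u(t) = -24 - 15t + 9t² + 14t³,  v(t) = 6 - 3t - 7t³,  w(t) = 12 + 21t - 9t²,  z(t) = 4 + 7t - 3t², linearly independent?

Take coordinates with respect to the standard basis {1, t, …, t³}.
Place the vectors as rows of a 4×4 matrix and reduce to echelon form.
The reduction yields 2 nonzero rows, so the rank is 2.
Since rank 2 < 4, the set is linearly dependent.

linearly dependent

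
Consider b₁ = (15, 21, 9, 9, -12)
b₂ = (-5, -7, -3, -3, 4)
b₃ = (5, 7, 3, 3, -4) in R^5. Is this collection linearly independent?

linearly dependent

Row-reduce the matrix whose columns are b₁, b₂, b₃.
The reduction yields 1 nonzero row, so the rank is 1.
Since rank 1 < 3, the set is linearly dependent.
Indeed b₁ + 3b₂ = 0.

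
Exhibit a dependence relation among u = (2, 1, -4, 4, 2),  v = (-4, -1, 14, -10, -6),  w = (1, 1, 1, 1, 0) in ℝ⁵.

Write the vectors as columns of a matrix and find a nonzero vector in its null space.
One solution (up to scaling) is (3, 1, -2).

3u + v - 2w = 0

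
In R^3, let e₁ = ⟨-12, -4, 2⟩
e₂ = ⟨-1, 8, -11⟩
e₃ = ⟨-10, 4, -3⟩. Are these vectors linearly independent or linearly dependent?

The matrix [e₁|e₂|e₃] has determinant -516.
A nonzero determinant means the columns are linearly independent.

linearly independent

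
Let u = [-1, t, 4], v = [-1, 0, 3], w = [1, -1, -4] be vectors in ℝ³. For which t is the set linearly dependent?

t = 1

Place the vectors as rows of a 3×3 matrix; dependence ⇔ determinant zero.
The determinant works out to 1 - t.
Solving 1 - t = 0 yields t = 1.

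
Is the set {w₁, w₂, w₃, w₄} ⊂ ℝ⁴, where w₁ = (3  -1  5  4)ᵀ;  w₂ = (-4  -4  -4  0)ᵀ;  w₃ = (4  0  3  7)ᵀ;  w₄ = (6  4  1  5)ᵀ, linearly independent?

linearly independent

Form the 4×4 matrix with these as columns; its determinant is -144.
A nonzero determinant means the columns are linearly independent.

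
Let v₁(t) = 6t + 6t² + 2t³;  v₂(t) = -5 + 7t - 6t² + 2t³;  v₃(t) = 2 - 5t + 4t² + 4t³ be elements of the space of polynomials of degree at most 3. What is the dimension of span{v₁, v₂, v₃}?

Represent each element by its coordinate vector in ℝ⁴.
Apply Gaussian elimination to the matrix whose rows are v₁, v₂, v₃.
The echelon form has 3 nonzero rows, so the rank is 3.

3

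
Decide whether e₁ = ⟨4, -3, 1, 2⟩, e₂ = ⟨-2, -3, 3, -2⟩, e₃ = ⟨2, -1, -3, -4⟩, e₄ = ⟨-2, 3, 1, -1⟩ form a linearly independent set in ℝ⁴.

linearly independent

The matrix [e₁|e₂|e₃|e₄] has determinant -264.
A nonzero determinant means the columns are linearly independent.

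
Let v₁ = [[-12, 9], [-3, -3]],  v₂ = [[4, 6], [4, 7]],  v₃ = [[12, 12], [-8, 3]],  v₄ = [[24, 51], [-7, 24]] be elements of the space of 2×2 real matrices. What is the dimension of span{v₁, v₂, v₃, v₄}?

Pass to coordinate vectors with respect to the basis {E₁₁, E₁₂, E₂₁, E₂₂}.
Apply Gaussian elimination to the matrix whose rows are v₁, v₂, v₃, v₄.
Exactly 3 pivots survive; hence the rank is 3.

3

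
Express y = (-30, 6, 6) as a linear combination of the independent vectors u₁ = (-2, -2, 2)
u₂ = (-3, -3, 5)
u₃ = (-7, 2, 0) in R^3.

Set up the augmented matrix [u₁ | u₂ | u₃ | y] and row-reduce.
The system has the unique solution (c₁, c₂, c₃) = (-2, 2, 4).

y = -2u₁ + 2u₂ + 4u₃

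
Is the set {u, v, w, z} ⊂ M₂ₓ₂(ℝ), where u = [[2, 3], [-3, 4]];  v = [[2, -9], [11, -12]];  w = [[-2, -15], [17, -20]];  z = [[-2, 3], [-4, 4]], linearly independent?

Write each element as a coordinate vector in ℝ⁴ using {E₁₁, E₁₂, E₂₁, E₂₂}.
Row-reduce the matrix whose columns are u, v, w, z.
The reduction yields 2 nonzero rows, so the rank is 2.
Since rank 2 < 4, the set is linearly dependent.

linearly dependent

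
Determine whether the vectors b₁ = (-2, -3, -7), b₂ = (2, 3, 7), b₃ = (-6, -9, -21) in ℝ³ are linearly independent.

Row-reduce the matrix whose columns are b₁, b₂, b₃.
The reduction yields 1 nonzero row, so the rank is 1.
Since rank 1 < 3, the set is linearly dependent.
Indeed b₁ + b₂ = 0.

linearly dependent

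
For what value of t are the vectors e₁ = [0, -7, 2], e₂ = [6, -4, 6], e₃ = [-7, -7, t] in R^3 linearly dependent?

The set is linearly dependent precisely when det[e₁; e₂; e₃] = 0.
Cofactor expansion gives det = 42*t + 154.
Setting this to zero gives t = -11/3.

t = -11/3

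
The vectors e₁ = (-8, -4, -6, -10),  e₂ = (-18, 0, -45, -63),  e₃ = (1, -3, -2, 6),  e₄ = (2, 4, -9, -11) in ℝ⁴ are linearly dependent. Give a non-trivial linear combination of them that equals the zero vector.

Row-reduce the matrix with e₁, e₂, e₃, e₄ as columns; the null space gives the coefficients.
One solution (up to scaling) is (3, -1, 0, 3).

3e₁ - e₂ + 3e₄ = 0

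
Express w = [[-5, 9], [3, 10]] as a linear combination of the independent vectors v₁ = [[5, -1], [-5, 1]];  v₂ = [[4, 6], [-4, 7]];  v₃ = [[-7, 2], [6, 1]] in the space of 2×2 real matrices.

w = v₁ + v₂ + 2v₃

Take coordinate vectors relative to {E₁₁, E₁₂, E₂₁, E₂₂}.
Solve the system with v₁, v₂, v₃ as columns and w as the right-hand side.
Row-reducing the augmented matrix gives the unique coefficients (c₁, c₂, c₃) = (1, 1, 2).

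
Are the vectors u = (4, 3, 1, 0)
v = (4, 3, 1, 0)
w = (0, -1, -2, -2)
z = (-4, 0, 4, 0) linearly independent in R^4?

linearly dependent

Two of the vectors are equal, giving an immediate dependence.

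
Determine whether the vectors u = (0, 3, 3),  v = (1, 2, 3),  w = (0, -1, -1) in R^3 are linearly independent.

One vector is a scalar multiple of another, so the set is dependent.

linearly dependent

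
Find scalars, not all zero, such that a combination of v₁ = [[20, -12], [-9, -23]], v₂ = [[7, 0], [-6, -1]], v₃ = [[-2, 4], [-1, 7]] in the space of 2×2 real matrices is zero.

Write each element as a vector in ℝ⁴ using {E₁₁, E₁₂, E₂₁, E₂₂}.
Write the vectors as columns of a matrix and find a nonzero vector in its null space.
One solution (up to scaling) is (1, -2, 3).

v₁ - 2v₂ + 3v₃ = 0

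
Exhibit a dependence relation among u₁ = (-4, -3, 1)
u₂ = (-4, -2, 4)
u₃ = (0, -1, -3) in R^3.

Row-reduce the matrix with u₁, u₂, u₃ as columns; the null space gives the coefficients.
A generator of the null space is (1, -1, -1).

u₁ - u₂ - u₃ = 0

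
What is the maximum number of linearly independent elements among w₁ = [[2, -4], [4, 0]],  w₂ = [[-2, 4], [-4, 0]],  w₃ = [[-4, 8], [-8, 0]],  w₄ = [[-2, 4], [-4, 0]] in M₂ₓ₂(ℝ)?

1

Represent each element by its coordinate vector in ℝ⁴.
Row-reduce the 4×4 matrix with these as rows.
Exactly 1 pivot survives; hence the rank is 1.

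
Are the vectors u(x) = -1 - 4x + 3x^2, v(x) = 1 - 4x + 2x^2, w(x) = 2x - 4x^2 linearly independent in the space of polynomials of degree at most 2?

Take coordinates with respect to the standard basis {1, x, x^2}.
Row-reduce the matrix whose columns are u, v, w.
The reduction yields 3 nonzero rows, so the rank is 3.
Since rank = 3 (the number of vectors), the set is linearly independent.

linearly independent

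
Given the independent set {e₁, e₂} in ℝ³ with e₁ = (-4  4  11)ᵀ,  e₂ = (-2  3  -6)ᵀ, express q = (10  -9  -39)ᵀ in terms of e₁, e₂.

Solve the system with e₁, e₂ as columns and q as the right-hand side.
Row-reducing the augmented matrix gives the unique coefficients (a₁, a₂) = (-3, 1).

q = -3e₁ + e₂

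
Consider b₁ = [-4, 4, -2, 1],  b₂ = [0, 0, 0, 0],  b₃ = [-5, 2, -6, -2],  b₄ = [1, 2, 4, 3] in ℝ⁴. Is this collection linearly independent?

One of the vectors is the zero vector, so the set is linearly dependent.

linearly dependent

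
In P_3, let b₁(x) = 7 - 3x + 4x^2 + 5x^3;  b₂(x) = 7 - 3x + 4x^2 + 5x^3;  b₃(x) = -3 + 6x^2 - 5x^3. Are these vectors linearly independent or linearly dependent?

linearly dependent

Write each element as a coordinate vector in ℝ⁴ using {1, x, …, x^3}.
Two of the vectors are equal, giving an immediate dependence.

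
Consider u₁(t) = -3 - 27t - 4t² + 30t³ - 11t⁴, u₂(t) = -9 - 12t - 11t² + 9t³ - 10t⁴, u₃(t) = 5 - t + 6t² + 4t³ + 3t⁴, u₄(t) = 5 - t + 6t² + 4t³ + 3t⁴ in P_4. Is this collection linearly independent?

Write each element as a coordinate vector in ℝ⁵ using {1, t, …, t⁴}.
Two of the vectors are equal, giving an immediate dependence.

linearly dependent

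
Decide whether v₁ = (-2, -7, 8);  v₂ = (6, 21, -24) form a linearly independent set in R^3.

linearly dependent

One vector is a scalar multiple of another, so the set is dependent.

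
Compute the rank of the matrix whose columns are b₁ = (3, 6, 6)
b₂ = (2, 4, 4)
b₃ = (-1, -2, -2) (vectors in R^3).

1

Put the 3×3 matrix [b₁|b₂|b₃] into echelon form.
Reduction leaves 1 leading entry, giving rank 1.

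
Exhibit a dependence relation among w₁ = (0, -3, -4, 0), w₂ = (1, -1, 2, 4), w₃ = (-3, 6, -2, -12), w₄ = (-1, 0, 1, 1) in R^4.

w₁ + 3w₂ + w₃ = 0

Row-reduce the matrix with w₁, w₂, w₃, w₄ as columns; the null space gives the coefficients.
A generator of the null space is (1, 3, 1, 0).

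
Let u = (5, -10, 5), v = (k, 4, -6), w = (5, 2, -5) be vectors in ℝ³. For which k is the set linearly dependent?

The set is linearly dependent precisely when det[u; v; w] = 0.
Cofactor expansion gives det = 160 - 40*k.
Setting this to zero gives k = 4.

k = 4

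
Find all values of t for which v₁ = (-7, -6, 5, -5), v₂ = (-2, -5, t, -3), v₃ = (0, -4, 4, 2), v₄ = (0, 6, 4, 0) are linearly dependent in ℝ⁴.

The vectors are dependent exactly when the determinant of the matrix with rows v₁, v₂, v₃, v₄ vanishes.
The determinant works out to -84*t - 504.
This vanishes exactly when t = -6.

t = -6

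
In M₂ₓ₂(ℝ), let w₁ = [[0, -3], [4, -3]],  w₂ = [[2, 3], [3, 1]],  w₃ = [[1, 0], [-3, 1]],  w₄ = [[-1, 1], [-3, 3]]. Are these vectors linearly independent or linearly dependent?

Write each element as a coordinate vector in ℝ⁴ using {E₁₁, E₁₂, E₂₁, E₂₂}.
Form the 4×4 matrix with these as columns; its determinant is -61.
A nonzero determinant means the columns are linearly independent.

linearly independent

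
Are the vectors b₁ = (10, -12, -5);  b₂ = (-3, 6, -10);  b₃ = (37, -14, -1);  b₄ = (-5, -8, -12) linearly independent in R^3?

linearly dependent

There are 4 vectors in a 3-dimensional space, so they cannot be linearly independent.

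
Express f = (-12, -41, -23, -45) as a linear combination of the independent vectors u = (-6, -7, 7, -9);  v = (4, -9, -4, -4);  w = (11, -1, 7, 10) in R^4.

f = u + 4v - 2w

Set up the augmented matrix [u | v | w | f] and row-reduce.
Back-substitution yields (α₁, α₂, α₃) = (1, 4, -2).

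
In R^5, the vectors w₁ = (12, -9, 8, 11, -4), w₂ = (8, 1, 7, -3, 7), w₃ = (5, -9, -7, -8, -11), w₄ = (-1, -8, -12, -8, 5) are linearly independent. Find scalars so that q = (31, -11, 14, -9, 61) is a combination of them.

q = w₁ + 4w₂ - 2w₃ + 3w₄

Write q = c₁w₁ + … + c₄w₄ and equate components.
Back-substitution yields (c₁, …, c₄) = (1, 4, -2, 3).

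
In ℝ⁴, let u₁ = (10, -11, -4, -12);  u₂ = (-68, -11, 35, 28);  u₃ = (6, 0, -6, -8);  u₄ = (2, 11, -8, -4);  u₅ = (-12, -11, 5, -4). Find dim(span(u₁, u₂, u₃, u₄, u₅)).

Row-reduce the 5×4 matrix with these as rows.
Exactly 3 pivots survive; hence the rank is 3.
(With 5 elements in a 4-dimensional space the rank is at most 4.)

3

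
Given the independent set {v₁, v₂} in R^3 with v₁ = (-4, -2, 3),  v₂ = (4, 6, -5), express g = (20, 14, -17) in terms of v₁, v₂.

g = -4v₁ + v₂

Write g = α₁v₁ + α₂v₂ and equate components.
Row-reducing the augmented matrix gives the unique coefficients (α₁, α₂) = (-4, 1).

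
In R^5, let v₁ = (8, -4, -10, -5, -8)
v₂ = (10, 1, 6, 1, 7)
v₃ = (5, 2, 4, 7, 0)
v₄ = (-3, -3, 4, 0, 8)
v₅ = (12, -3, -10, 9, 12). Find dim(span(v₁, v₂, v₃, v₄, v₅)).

dim = 5

Put the 5×5 matrix [v₁|v₂|v₃|v₄|v₅] into echelon form.
The echelon form has 5 nonzero rows, so the rank is 5.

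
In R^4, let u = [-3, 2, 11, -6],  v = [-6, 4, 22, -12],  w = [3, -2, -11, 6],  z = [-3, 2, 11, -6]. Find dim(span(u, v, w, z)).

Apply Gaussian elimination to the matrix whose rows are u, v, w, z.
Reduction leaves 1 leading entry, giving rank 1.

dim = 1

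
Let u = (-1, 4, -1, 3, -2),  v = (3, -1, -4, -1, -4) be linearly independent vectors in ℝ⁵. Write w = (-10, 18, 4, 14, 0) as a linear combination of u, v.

w = 4u - 2v

Since u, v are independent, the coefficients expressing w are uniquely determined by a linear system.
The system has the unique solution (a₁, a₂) = (4, -2).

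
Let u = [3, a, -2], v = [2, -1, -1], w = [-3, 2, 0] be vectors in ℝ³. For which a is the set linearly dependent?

a = -4/3

The vectors are dependent exactly when the determinant of the matrix with rows u, v, w vanishes.
The determinant works out to 3*a + 4.
This vanishes exactly when a = -4/3.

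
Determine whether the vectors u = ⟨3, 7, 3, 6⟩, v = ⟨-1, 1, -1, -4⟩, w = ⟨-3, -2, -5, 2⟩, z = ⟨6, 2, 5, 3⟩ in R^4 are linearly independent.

Row-reduce the matrix whose columns are u, v, w, z.
The reduction yields 4 nonzero rows, so the rank is 4.
Since rank = 4 (the number of vectors), the set is linearly independent.

linearly independent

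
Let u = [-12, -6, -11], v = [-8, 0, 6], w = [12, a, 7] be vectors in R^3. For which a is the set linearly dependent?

Place the vectors as rows of a 3×3 matrix; dependence ⇔ determinant zero.
The determinant works out to 160*a - 768.
Setting this to zero gives a = 24/5.

a = 24/5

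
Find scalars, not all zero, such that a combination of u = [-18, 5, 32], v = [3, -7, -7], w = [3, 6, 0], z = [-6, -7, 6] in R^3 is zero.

Row-reduce the matrix with u, v, w, z as columns; the null space gives the coefficients.
The free variable yields coefficients (1, 2, -2, -3) (any nonzero multiple also works).

u + 2v - 2w - 3z = 0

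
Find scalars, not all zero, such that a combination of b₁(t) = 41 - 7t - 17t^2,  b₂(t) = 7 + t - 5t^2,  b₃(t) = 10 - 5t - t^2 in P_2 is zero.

Write each element as a vector in ℝ³ using {1, t, t^2}.
Solve the homogeneous system with b₁, b₂, b₃ as columns by row-reducing the coefficient matrix.
The free variable yields coefficients (1, -3, -2) (any nonzero multiple also works).

b₁ - 3b₂ - 2b₃ = 0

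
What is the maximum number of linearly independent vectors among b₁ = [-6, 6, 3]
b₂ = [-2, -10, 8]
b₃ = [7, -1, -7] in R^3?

2

Form the matrix with b₁, b₂, b₃ as columns and reduce.
Exactly 2 pivots survive; hence the rank is 2.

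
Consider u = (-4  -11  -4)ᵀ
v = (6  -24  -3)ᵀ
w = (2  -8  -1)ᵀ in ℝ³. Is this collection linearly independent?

The matrix [u|v|w] has determinant 0.
A zero determinant means the columns are linearly dependent.

linearly dependent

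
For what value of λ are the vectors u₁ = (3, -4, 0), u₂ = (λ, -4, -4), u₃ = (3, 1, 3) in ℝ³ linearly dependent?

Place the vectors as rows of a 3×3 matrix; dependence ⇔ determinant zero.
Expanding, det = 12*λ + 24.
Setting this to zero gives λ = -2.

λ = -2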